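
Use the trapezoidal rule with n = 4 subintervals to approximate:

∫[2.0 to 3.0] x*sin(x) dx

f(x) = x*sin(x)
a = 2.0, b = 3.0, n = 4
h = (b - a)/n = 0.250000

Trapezoidal rule: (h/2)[f(x₀) + 2f(x₁) + 2f(x₂) + ... + f(xₙ)]

x_0 = 2.0000, f(x_0) = 1.818595, coefficient = 1
x_1 = 2.2500, f(x_1) = 1.750665, coefficient = 2
x_2 = 2.5000, f(x_2) = 1.496180, coefficient = 2
x_3 = 2.7500, f(x_3) = 1.049568, coefficient = 2
x_4 = 3.0000, f(x_4) = 0.423360, coefficient = 1

I ≈ (0.250000/2) × 10.834780 = 1.354348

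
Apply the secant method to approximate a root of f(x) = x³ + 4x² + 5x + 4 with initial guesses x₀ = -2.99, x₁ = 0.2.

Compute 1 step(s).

f(x) = x³ + 4x² + 5x + 4
x₀ = -2.99, x₁ = 0.2

Secant formula: x_{n+1} = x_n - f(x_n)(x_n - x_{n-1})/(f(x_n) - f(x_{n-1}))

Iteration 1:
  f(-2.990000) = -1.920499
  f(0.200000) = 5.168000
  x_2 = 0.200000 - 5.168000×(0.200000 - (-2.990000))/(5.168000 - (-1.920499))
       = -2.125728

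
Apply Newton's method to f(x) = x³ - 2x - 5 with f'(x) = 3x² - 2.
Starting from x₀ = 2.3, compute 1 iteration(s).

f(x) = x³ - 2x - 5
f'(x) = 3x² - 2
x₀ = 2.3

Newton-Raphson formula: x_{n+1} = x_n - f(x_n)/f'(x_n)

Iteration 1:
  f(2.300000) = 2.567000
  f'(2.300000) = 13.870000
  x_1 = 2.300000 - 2.567000/13.870000 = 2.114924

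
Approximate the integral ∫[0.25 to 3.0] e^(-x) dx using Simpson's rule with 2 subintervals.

f(x) = e^(-x)
a = 0.25, b = 3.0, n = 2
h = (b - a)/n = 1.375000

Simpson's rule: (h/3)[f(x₀) + 4f(x₁) + 2f(x₂) + ... + f(xₙ)]

x_0 = 0.2500, f(x_0) = 0.778801, coefficient = 1
x_1 = 1.6250, f(x_1) = 0.196912, coefficient = 4
x_2 = 3.0000, f(x_2) = 0.049787, coefficient = 1

I ≈ (1.375000/3) × 1.616235 = 0.740774
Exact value: 0.729014
Error: 0.011760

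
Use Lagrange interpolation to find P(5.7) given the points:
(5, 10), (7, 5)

Lagrange interpolation formula:
P(x) = Σ yᵢ × Lᵢ(x)
where Lᵢ(x) = Π_{j≠i} (x - xⱼ)/(xᵢ - xⱼ)

L_0(5.7) = (5.7 - 7)/(5 - 7) = 0.650000
L_1(5.7) = (5.7 - 5)/(7 - 5) = 0.350000

P(5.7) = 10×L_0(5.7) + 5×L_1(5.7)
P(5.7) = 8.250000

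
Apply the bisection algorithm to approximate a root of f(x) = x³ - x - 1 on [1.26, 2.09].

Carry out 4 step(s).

f(x) = x³ - x - 1
Initial interval: [1.26, 2.09]

Iteration 1:
  c_1 = (1.260000 + 2.090000)/2 = 1.675000
  f(c_1) = f(1.675000) = 2.024422
  f(a) × f(c) < 0, new interval: [1.260000, 1.675000]
Iteration 2:
  c_2 = (1.260000 + 1.675000)/2 = 1.467500
  f(c_2) = f(1.467500) = 0.692844
  f(a) × f(c) < 0, new interval: [1.260000, 1.467500]
Iteration 3:
  c_3 = (1.260000 + 1.467500)/2 = 1.363750
  f(c_3) = f(1.363750) = 0.172571
  f(a) × f(c) < 0, new interval: [1.260000, 1.363750]
Iteration 4:
  c_4 = (1.260000 + 1.363750)/2 = 1.311875
  f(c_4) = f(1.311875) = -0.054117
  f(a) × f(c) ≥ 0, new interval: [1.311875, 1.363750]

After 4 iteration(s), the approximation is c_4 = 1.311875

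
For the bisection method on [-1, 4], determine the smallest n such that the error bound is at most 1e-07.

We need (b-a)/2^n ≤ 1e-07
(4 - (-1))/2^n ≤ 1e-07
5/2^n ≤ 1e-07
2^n ≥ 50000000
n ≥ log₂(50000000) = 25.58
n ≥ 26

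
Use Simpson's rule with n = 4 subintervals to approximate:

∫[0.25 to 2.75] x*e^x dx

f(x) = x*e^x
a = 0.25, b = 2.75, n = 4
h = (b - a)/n = 0.625000

Simpson's rule: (h/3)[f(x₀) + 4f(x₁) + 2f(x₂) + ... + f(xₙ)]

x_0 = 0.2500, f(x_0) = 0.321006, coefficient = 1
x_1 = 0.8750, f(x_1) = 2.099016, coefficient = 4
x_2 = 1.5000, f(x_2) = 6.722534, coefficient = 2
x_3 = 2.1250, f(x_3) = 17.792407, coefficient = 4
x_4 = 2.7500, f(x_4) = 43.017238, coefficient = 1

I ≈ (0.625000/3) × 136.349003 = 28.406042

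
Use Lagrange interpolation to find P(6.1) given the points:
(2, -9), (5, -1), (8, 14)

Lagrange interpolation formula:
P(x) = Σ yᵢ × Lᵢ(x)
where Lᵢ(x) = Π_{j≠i} (x - xⱼ)/(xᵢ - xⱼ)

L_0(6.1) = (6.1 - 5)/(2 - 5) × (6.1 - 8)/(2 - 8) = -0.116111
L_1(6.1) = (6.1 - 2)/(5 - 2) × (6.1 - 8)/(5 - 8) = 0.865556
L_2(6.1) = (6.1 - 2)/(8 - 2) × (6.1 - 5)/(8 - 5) = 0.250556

P(6.1) = (-9)×L_0(6.1) + (-1)×L_1(6.1) + 14×L_2(6.1)
P(6.1) = 3.687222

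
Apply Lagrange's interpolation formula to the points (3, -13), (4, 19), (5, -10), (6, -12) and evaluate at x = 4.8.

Lagrange interpolation formula:
P(x) = Σ yᵢ × Lᵢ(x)
where Lᵢ(x) = Π_{j≠i} (x - xⱼ)/(xᵢ - xⱼ)

L_0(4.8) = (4.8 - 4)/(3 - 4) × (4.8 - 5)/(3 - 5) × (4.8 - 6)/(3 - 6) = -0.032000
L_1(4.8) = (4.8 - 3)/(4 - 3) × (4.8 - 5)/(4 - 5) × (4.8 - 6)/(4 - 6) = 0.216000
L_2(4.8) = (4.8 - 3)/(5 - 3) × (4.8 - 4)/(5 - 4) × (4.8 - 6)/(5 - 6) = 0.864000
L_3(4.8) = (4.8 - 3)/(6 - 3) × (4.8 - 4)/(6 - 4) × (4.8 - 5)/(6 - 5) = -0.048000

P(4.8) = (-13)×L_0(4.8) + 19×L_1(4.8) + (-10)×L_2(4.8) + (-12)×L_3(4.8)
P(4.8) = -3.544000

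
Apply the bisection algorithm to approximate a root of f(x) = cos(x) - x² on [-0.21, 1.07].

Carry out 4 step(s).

f(x) = cos(x) - x²
Initial interval: [-0.21, 1.07]

Iteration 1:
  c_1 = (-0.210000 + 1.070000)/2 = 0.430000
  f(c_1) = f(0.430000) = 0.724066
  f(a) × f(c) ≥ 0, new interval: [0.430000, 1.070000]
Iteration 2:
  c_2 = (0.430000 + 1.070000)/2 = 0.750000
  f(c_2) = f(0.750000) = 0.169189
  f(a) × f(c) ≥ 0, new interval: [0.750000, 1.070000]
Iteration 3:
  c_3 = (0.750000 + 1.070000)/2 = 0.910000
  f(c_3) = f(0.910000) = -0.214354
  f(a) × f(c) < 0, new interval: [0.750000, 0.910000]
Iteration 4:
  c_4 = (0.750000 + 0.910000)/2 = 0.830000
  f(c_4) = f(0.830000) = -0.014024
  f(a) × f(c) < 0, new interval: [0.750000, 0.830000]

After 4 iteration(s), the approximation is c_4 = 0.830000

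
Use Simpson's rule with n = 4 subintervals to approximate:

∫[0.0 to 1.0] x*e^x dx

f(x) = x*e^x
a = 0.0, b = 1.0, n = 4
h = (b - a)/n = 0.250000

Simpson's rule: (h/3)[f(x₀) + 4f(x₁) + 2f(x₂) + ... + f(xₙ)]

x_0 = 0.0000, f(x_0) = 0.000000, coefficient = 1
x_1 = 0.2500, f(x_1) = 0.321006, coefficient = 4
x_2 = 0.5000, f(x_2) = 0.824361, coefficient = 2
x_3 = 0.7500, f(x_3) = 1.587750, coefficient = 4
x_4 = 1.0000, f(x_4) = 2.718282, coefficient = 1

I ≈ (0.250000/3) × 12.002029 = 1.000169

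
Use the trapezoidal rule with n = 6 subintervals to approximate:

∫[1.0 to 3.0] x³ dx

f(x) = x³
a = 1.0, b = 3.0, n = 6
h = (b - a)/n = 0.333333

Trapezoidal rule: (h/2)[f(x₀) + 2f(x₁) + 2f(x₂) + ... + f(xₙ)]

x_0 = 1.0000, f(x_0) = 1.000000, coefficient = 1
x_1 = 1.3333, f(x_1) = 2.370370, coefficient = 2
x_2 = 1.6667, f(x_2) = 4.629630, coefficient = 2
x_3 = 2.0000, f(x_3) = 8.000000, coefficient = 2
x_4 = 2.3333, f(x_4) = 12.703704, coefficient = 2
x_5 = 2.6667, f(x_5) = 18.962963, coefficient = 2
x_6 = 3.0000, f(x_6) = 27.000000, coefficient = 1

I ≈ (0.333333/2) × 121.333333 = 20.222222
Exact value: 20.000000
Error: 0.222222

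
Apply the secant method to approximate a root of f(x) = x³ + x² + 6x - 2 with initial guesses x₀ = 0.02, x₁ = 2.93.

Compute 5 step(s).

f(x) = x³ + x² + 6x - 2
x₀ = 0.02, x₁ = 2.93

Secant formula: x_{n+1} = x_n - f(x_n)(x_n - x_{n-1})/(f(x_n) - f(x_{n-1}))

Iteration 1:
  f(0.020000) = -1.879592
  f(2.930000) = 49.318657
  x_2 = 2.930000 - 49.318657×(2.930000 - 0.020000)/(49.318657 - (-1.879592))
       = 0.126832
Iteration 2:
  f(2.930000) = 49.318657
  f(0.126832) = -1.220881
  x_3 = 0.126832 - (-1.220881)×(0.126832 - 2.930000)/(-1.220881 - 49.318657)
       = 0.194548
Iteration 3:
  f(0.126832) = -1.220881
  f(0.194548) = -0.787500
  x_4 = 0.194548 - (-0.787500)×(0.194548 - 0.126832)/(-0.787500 - (-1.220881))
       = 0.317595
Iteration 4:
  f(0.194548) = -0.787500
  f(0.317595) = 0.038471
  x_5 = 0.317595 - 0.038471×(0.317595 - 0.194548)/(0.038471 - (-0.787500))
       = 0.311864
Iteration 5:
  f(0.317595) = 0.038471
  f(0.311864) = -0.001226
  x_6 = 0.311864 - (-0.001226)×(0.311864 - 0.317595)/(-0.001226 - 0.038471)
       = 0.312041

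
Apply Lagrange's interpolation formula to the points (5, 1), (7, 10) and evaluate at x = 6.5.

Lagrange interpolation formula:
P(x) = Σ yᵢ × Lᵢ(x)
where Lᵢ(x) = Π_{j≠i} (x - xⱼ)/(xᵢ - xⱼ)

L_0(6.5) = (6.5 - 7)/(5 - 7) = 0.250000
L_1(6.5) = (6.5 - 5)/(7 - 5) = 0.750000

P(6.5) = 1×L_0(6.5) + 10×L_1(6.5)
P(6.5) = 7.750000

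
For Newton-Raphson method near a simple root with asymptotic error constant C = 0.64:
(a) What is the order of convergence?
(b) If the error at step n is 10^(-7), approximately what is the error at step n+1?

(a) Newton-Raphson has quadratic (order 2) convergence near simple roots.
    This means |e_{n+1}| ≈ C|e_n|².

(b) With |e_n| = 10^(-7) and C = 0.64:
    |e_{n+1}| ≈ 0.64 × (10^(-7))² = 0.64 × 10^(-14)

(a) 2 (quadratic); (b) |e_{n+1}| ≈ 6.400e-15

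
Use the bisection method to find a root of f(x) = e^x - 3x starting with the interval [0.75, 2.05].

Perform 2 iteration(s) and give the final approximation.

f(x) = e^x - 3x
Initial interval: [0.75, 2.05]

Iteration 1:
  c_1 = (0.750000 + 2.050000)/2 = 1.400000
  f(c_1) = f(1.400000) = -0.144800
  f(a) × f(c) ≥ 0, new interval: [1.400000, 2.050000]
Iteration 2:
  c_2 = (1.400000 + 2.050000)/2 = 1.725000
  f(c_2) = f(1.725000) = 0.437521
  f(a) × f(c) < 0, new interval: [1.400000, 1.725000]

After 2 iteration(s), the approximation is c_2 = 1.725000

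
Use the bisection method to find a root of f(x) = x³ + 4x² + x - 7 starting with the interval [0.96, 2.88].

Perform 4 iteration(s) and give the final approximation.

f(x) = x³ + 4x² + x - 7
Initial interval: [0.96, 2.88]

Iteration 1:
  c_1 = (0.960000 + 2.880000)/2 = 1.920000
  f(c_1) = f(1.920000) = 16.743488
  f(a) × f(c) < 0, new interval: [0.960000, 1.920000]
Iteration 2:
  c_2 = (0.960000 + 1.920000)/2 = 1.440000
  f(c_2) = f(1.440000) = 5.720384
  f(a) × f(c) < 0, new interval: [0.960000, 1.440000]
Iteration 3:
  c_3 = (0.960000 + 1.440000)/2 = 1.200000
  f(c_3) = f(1.200000) = 1.688000
  f(a) × f(c) < 0, new interval: [0.960000, 1.200000]
Iteration 4:
  c_4 = (0.960000 + 1.200000)/2 = 1.080000
  f(c_4) = f(1.080000) = 0.005312
  f(a) × f(c) < 0, new interval: [0.960000, 1.080000]

After 4 iteration(s), the approximation is c_4 = 1.080000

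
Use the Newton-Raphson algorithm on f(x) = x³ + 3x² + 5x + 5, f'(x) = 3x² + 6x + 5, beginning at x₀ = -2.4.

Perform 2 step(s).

f(x) = x³ + 3x² + 5x + 5
f'(x) = 3x² + 6x + 5
x₀ = -2.4

Newton-Raphson formula: x_{n+1} = x_n - f(x_n)/f'(x_n)

Iteration 1:
  f(-2.400000) = -3.544000
  f'(-2.400000) = 7.880000
  x_1 = -2.400000 - (-3.544000)/7.880000 = -1.950254
Iteration 2:
  f(-1.950254) = -0.758570
  f'(-1.950254) = 4.708947
  x_2 = -1.950254 - (-0.758570)/4.708947 = -1.789163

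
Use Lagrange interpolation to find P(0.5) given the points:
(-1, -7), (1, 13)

Lagrange interpolation formula:
P(x) = Σ yᵢ × Lᵢ(x)
where Lᵢ(x) = Π_{j≠i} (x - xⱼ)/(xᵢ - xⱼ)

L_0(0.5) = (0.5 - 1)/(-1 - 1) = 0.250000
L_1(0.5) = (0.5 - (-1))/(1 - (-1)) = 0.750000

P(0.5) = (-7)×L_0(0.5) + 13×L_1(0.5)
P(0.5) = 8.000000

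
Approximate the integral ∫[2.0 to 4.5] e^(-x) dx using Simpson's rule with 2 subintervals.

f(x) = e^(-x)
a = 2.0, b = 4.5, n = 2
h = (b - a)/n = 1.250000

Simpson's rule: (h/3)[f(x₀) + 4f(x₁) + 2f(x₂) + ... + f(xₙ)]

x_0 = 2.0000, f(x_0) = 0.135335, coefficient = 1
x_1 = 3.2500, f(x_1) = 0.038774, coefficient = 4
x_2 = 4.5000, f(x_2) = 0.011109, coefficient = 1

I ≈ (1.250000/3) × 0.301541 = 0.125642
Exact value: 0.124226
Error: 0.001416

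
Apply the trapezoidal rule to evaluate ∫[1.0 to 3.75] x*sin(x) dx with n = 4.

f(x) = x*sin(x)
a = 1.0, b = 3.75, n = 4
h = (b - a)/n = 0.687500

Trapezoidal rule: (h/2)[f(x₀) + 2f(x₁) + 2f(x₂) + ... + f(xₙ)]

x_0 = 1.0000, f(x_0) = 0.841471, coefficient = 1
x_1 = 1.6875, f(x_1) = 1.676021, coefficient = 2
x_2 = 2.3750, f(x_2) = 1.647502, coefficient = 2
x_3 = 3.0625, f(x_3) = 0.241969, coefficient = 2
x_4 = 3.7500, f(x_4) = -2.143355, coefficient = 1

I ≈ (0.687500/2) × 5.829100 = 2.003753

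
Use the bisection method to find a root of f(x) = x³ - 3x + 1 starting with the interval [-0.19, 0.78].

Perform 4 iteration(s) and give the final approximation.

f(x) = x³ - 3x + 1
Initial interval: [-0.19, 0.78]

Iteration 1:
  c_1 = (-0.190000 + 0.780000)/2 = 0.295000
  f(c_1) = f(0.295000) = 0.140672
  f(a) × f(c) ≥ 0, new interval: [0.295000, 0.780000]
Iteration 2:
  c_2 = (0.295000 + 0.780000)/2 = 0.537500
  f(c_2) = f(0.537500) = -0.457213
  f(a) × f(c) < 0, new interval: [0.295000, 0.537500]
Iteration 3:
  c_3 = (0.295000 + 0.537500)/2 = 0.416250
  f(c_3) = f(0.416250) = -0.176629
  f(a) × f(c) < 0, new interval: [0.295000, 0.416250]
Iteration 4:
  c_4 = (0.295000 + 0.416250)/2 = 0.355625
  f(c_4) = f(0.355625) = -0.021899
  f(a) × f(c) < 0, new interval: [0.295000, 0.355625]

After 4 iteration(s), the approximation is c_4 = 0.355625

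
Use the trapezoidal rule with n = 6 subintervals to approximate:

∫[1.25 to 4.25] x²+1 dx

f(x) = x²+1
a = 1.25, b = 4.25, n = 6
h = (b - a)/n = 0.500000

Trapezoidal rule: (h/2)[f(x₀) + 2f(x₁) + 2f(x₂) + ... + f(xₙ)]

x_0 = 1.2500, f(x_0) = 2.562500, coefficient = 1
x_1 = 1.7500, f(x_1) = 4.062500, coefficient = 2
x_2 = 2.2500, f(x_2) = 6.062500, coefficient = 2
x_3 = 2.7500, f(x_3) = 8.562500, coefficient = 2
x_4 = 3.2500, f(x_4) = 11.562500, coefficient = 2
x_5 = 3.7500, f(x_5) = 15.062500, coefficient = 2
x_6 = 4.2500, f(x_6) = 19.062500, coefficient = 1

I ≈ (0.500000/2) × 112.250000 = 28.062500
Exact value: 27.937500
Error: 0.125000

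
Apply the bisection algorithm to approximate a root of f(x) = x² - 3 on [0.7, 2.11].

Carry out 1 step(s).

f(x) = x² - 3
Initial interval: [0.7, 2.11]

Iteration 1:
  c_1 = (0.700000 + 2.110000)/2 = 1.405000
  f(c_1) = f(1.405000) = -1.025975
  f(a) × f(c) ≥ 0, new interval: [1.405000, 2.110000]

After 1 iteration(s), the approximation is c_1 = 1.405000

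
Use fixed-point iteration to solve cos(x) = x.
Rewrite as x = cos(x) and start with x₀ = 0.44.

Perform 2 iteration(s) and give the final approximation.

Equation: cos(x) = x
Fixed-point form: x = cos(x)
x₀ = 0.44

x_1 = g(0.440000) = 0.904752
x_2 = g(0.904752) = 0.617881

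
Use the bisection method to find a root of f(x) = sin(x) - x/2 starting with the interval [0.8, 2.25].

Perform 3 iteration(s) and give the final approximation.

f(x) = sin(x) - x/2
Initial interval: [0.8, 2.25]

Iteration 1:
  c_1 = (0.800000 + 2.250000)/2 = 1.525000
  f(c_1) = f(1.525000) = 0.236452
  f(a) × f(c) ≥ 0, new interval: [1.525000, 2.250000]
Iteration 2:
  c_2 = (1.525000 + 2.250000)/2 = 1.887500
  f(c_2) = f(1.887500) = 0.006517
  f(a) × f(c) ≥ 0, new interval: [1.887500, 2.250000]
Iteration 3:
  c_3 = (1.887500 + 2.250000)/2 = 2.068750
  f(c_3) = f(2.068750) = -0.155813
  f(a) × f(c) < 0, new interval: [1.887500, 2.068750]

After 3 iteration(s), the approximation is c_3 = 2.068750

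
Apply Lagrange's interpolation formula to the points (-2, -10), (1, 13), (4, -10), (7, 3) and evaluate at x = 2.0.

Lagrange interpolation formula:
P(x) = Σ yᵢ × Lᵢ(x)
where Lᵢ(x) = Π_{j≠i} (x - xⱼ)/(xᵢ - xⱼ)

L_0(2.0) = (2.0 - 1)/(-2 - 1) × (2.0 - 4)/(-2 - 4) × (2.0 - 7)/(-2 - 7) = -0.061728
L_1(2.0) = (2.0 - (-2))/(1 - (-2)) × (2.0 - 4)/(1 - 4) × (2.0 - 7)/(1 - 7) = 0.740741
L_2(2.0) = (2.0 - (-2))/(4 - (-2)) × (2.0 - 1)/(4 - 1) × (2.0 - 7)/(4 - 7) = 0.370370
L_3(2.0) = (2.0 - (-2))/(7 - (-2)) × (2.0 - 1)/(7 - 1) × (2.0 - 4)/(7 - 4) = -0.049383

P(2.0) = (-10)×L_0(2.0) + 13×L_1(2.0) + (-10)×L_2(2.0) + 3×L_3(2.0)
P(2.0) = 6.395062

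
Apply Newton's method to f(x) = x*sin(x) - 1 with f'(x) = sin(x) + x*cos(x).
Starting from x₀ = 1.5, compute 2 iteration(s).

f(x) = x*sin(x) - 1
f'(x) = sin(x) + x*cos(x)
x₀ = 1.5

Newton-Raphson formula: x_{n+1} = x_n - f(x_n)/f'(x_n)

Iteration 1:
  f(1.500000) = 0.496242
  f'(1.500000) = 1.103601
  x_1 = 1.500000 - 0.496242/1.103601 = 1.050342
Iteration 2:
  f(1.050342) = -0.088730
  f'(1.050342) = 1.389902
  x_2 = 1.050342 - (-0.088730)/1.389902 = 1.114181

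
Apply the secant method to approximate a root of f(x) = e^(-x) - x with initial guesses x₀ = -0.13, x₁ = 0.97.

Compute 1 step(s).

f(x) = e^(-x) - x
x₀ = -0.13, x₁ = 0.97

Secant formula: x_{n+1} = x_n - f(x_n)(x_n - x_{n-1})/(f(x_n) - f(x_{n-1}))

Iteration 1:
  f(-0.130000) = 1.268828
  f(0.970000) = -0.590917
  x_2 = 0.970000 - (-0.590917)×(0.970000 - (-0.130000))/(-0.590917 - 1.268828)
       = 0.620485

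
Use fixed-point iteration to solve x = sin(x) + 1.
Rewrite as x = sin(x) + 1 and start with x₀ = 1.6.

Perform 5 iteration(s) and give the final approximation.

Equation: x = sin(x) + 1
Fixed-point form: x = sin(x) + 1
x₀ = 1.6

x_1 = g(1.600000) = 1.999574
x_2 = g(1.999574) = 1.909475
x_3 = g(1.909475) = 1.943195
x_4 = g(1.943195) = 1.931457
x_5 = g(1.931457) = 1.935664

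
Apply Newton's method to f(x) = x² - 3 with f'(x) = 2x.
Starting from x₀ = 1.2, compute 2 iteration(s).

f(x) = x² - 3
f'(x) = 2x
x₀ = 1.2

Newton-Raphson formula: x_{n+1} = x_n - f(x_n)/f'(x_n)

Iteration 1:
  f(1.200000) = -1.560000
  f'(1.200000) = 2.400000
  x_1 = 1.200000 - (-1.560000)/2.400000 = 1.850000
Iteration 2:
  f(1.850000) = 0.422500
  f'(1.850000) = 3.700000
  x_2 = 1.850000 - 0.422500/3.700000 = 1.735811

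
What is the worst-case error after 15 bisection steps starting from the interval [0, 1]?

Bisection error bound: |error| ≤ (b-a)/2^n
|error| ≤ (1 - 0)/2^15 = 1/2^15
|error| ≤ 0.0000305176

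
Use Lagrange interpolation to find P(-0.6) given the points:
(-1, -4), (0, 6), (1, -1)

Lagrange interpolation formula:
P(x) = Σ yᵢ × Lᵢ(x)
where Lᵢ(x) = Π_{j≠i} (x - xⱼ)/(xᵢ - xⱼ)

L_0(-0.6) = (-0.6 - 0)/(-1 - 0) × (-0.6 - 1)/(-1 - 1) = 0.480000
L_1(-0.6) = (-0.6 - (-1))/(0 - (-1)) × (-0.6 - 1)/(0 - 1) = 0.640000
L_2(-0.6) = (-0.6 - (-1))/(1 - (-1)) × (-0.6 - 0)/(1 - 0) = -0.120000

P(-0.6) = (-4)×L_0(-0.6) + 6×L_1(-0.6) + (-1)×L_2(-0.6)
P(-0.6) = 2.040000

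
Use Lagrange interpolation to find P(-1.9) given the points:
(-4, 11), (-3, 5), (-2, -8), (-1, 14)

Lagrange interpolation formula:
P(x) = Σ yᵢ × Lᵢ(x)
where Lᵢ(x) = Π_{j≠i} (x - xⱼ)/(xᵢ - xⱼ)

L_0(-1.9) = (-1.9 - (-3))/(-4 - (-3)) × (-1.9 - (-2))/(-4 - (-2)) × (-1.9 - (-1))/(-4 - (-1)) = 0.016500
L_1(-1.9) = (-1.9 - (-4))/(-3 - (-4)) × (-1.9 - (-2))/(-3 - (-2)) × (-1.9 - (-1))/(-3 - (-1)) = -0.094500
L_2(-1.9) = (-1.9 - (-4))/(-2 - (-4)) × (-1.9 - (-3))/(-2 - (-3)) × (-1.9 - (-1))/(-2 - (-1)) = 1.039500
L_3(-1.9) = (-1.9 - (-4))/(-1 - (-4)) × (-1.9 - (-3))/(-1 - (-3)) × (-1.9 - (-2))/(-1 - (-2)) = 0.038500

P(-1.9) = 11×L_0(-1.9) + 5×L_1(-1.9) + (-8)×L_2(-1.9) + 14×L_3(-1.9)
P(-1.9) = -8.068000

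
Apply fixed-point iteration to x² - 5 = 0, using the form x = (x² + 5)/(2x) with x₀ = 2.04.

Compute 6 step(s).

Equation: x² - 5 = 0
Fixed-point form: x = (x² + 5)/(2x)
x₀ = 2.04

x_1 = g(2.040000) = 2.245490
x_2 = g(2.245490) = 2.236088
x_3 = g(2.236088) = 2.236068
x_4 = g(2.236068) = 2.236068
x_5 = g(2.236068) = 2.236068
x_6 = g(2.236068) = 2.236068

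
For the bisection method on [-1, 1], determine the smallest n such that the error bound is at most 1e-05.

We need (b-a)/2^n ≤ 1e-05
(1 - (-1))/2^n ≤ 1e-05
2/2^n ≤ 1e-05
2^n ≥ 200000
n ≥ log₂(200000) = 17.61
n ≥ 18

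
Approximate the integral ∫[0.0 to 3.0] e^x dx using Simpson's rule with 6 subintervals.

f(x) = e^x
a = 0.0, b = 3.0, n = 6
h = (b - a)/n = 0.500000

Simpson's rule: (h/3)[f(x₀) + 4f(x₁) + 2f(x₂) + ... + f(xₙ)]

x_0 = 0.0000, f(x_0) = 1.000000, coefficient = 1
x_1 = 0.5000, f(x_1) = 1.648721, coefficient = 4
x_2 = 1.0000, f(x_2) = 2.718282, coefficient = 2
x_3 = 1.5000, f(x_3) = 4.481689, coefficient = 4
x_4 = 2.0000, f(x_4) = 7.389056, coefficient = 2
x_5 = 2.5000, f(x_5) = 12.182494, coefficient = 4
x_6 = 3.0000, f(x_6) = 20.085537, coefficient = 1

I ≈ (0.500000/3) × 114.551830 = 19.091972
Exact value: 19.085537
Error: 0.006435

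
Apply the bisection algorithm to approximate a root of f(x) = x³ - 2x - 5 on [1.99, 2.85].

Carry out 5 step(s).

f(x) = x³ - 2x - 5
Initial interval: [1.99, 2.85]

Iteration 1:
  c_1 = (1.990000 + 2.850000)/2 = 2.420000
  f(c_1) = f(2.420000) = 4.332488
  f(a) × f(c) < 0, new interval: [1.990000, 2.420000]
Iteration 2:
  c_2 = (1.990000 + 2.420000)/2 = 2.205000
  f(c_2) = f(2.205000) = 1.310765
  f(a) × f(c) < 0, new interval: [1.990000, 2.205000]
Iteration 3:
  c_3 = (1.990000 + 2.205000)/2 = 2.097500
  f(c_3) = f(2.097500) = 0.032964
  f(a) × f(c) < 0, new interval: [1.990000, 2.097500]
Iteration 4:
  c_4 = (1.990000 + 2.097500)/2 = 2.043750
  f(c_4) = f(2.043750) = -0.550932
  f(a) × f(c) ≥ 0, new interval: [2.043750, 2.097500]
Iteration 5:
  c_5 = (2.043750 + 2.097500)/2 = 2.070625
  f(c_5) = f(2.070625) = -0.263470
  f(a) × f(c) ≥ 0, new interval: [2.070625, 2.097500]

After 5 iteration(s), the approximation is c_5 = 2.070625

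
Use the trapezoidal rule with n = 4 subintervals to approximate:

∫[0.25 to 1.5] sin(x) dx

f(x) = sin(x)
a = 0.25, b = 1.5, n = 4
h = (b - a)/n = 0.312500

Trapezoidal rule: (h/2)[f(x₀) + 2f(x₁) + 2f(x₂) + ... + f(xₙ)]

x_0 = 0.2500, f(x_0) = 0.247404, coefficient = 1
x_1 = 0.5625, f(x_1) = 0.533303, coefficient = 2
x_2 = 0.8750, f(x_2) = 0.767544, coefficient = 2
x_3 = 1.1875, f(x_3) = 0.927437, coefficient = 2
x_4 = 1.5000, f(x_4) = 0.997495, coefficient = 1

I ≈ (0.312500/2) × 5.701465 = 0.890854
Exact value: 0.898175
Error: 0.007321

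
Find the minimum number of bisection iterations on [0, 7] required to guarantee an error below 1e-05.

We need (b-a)/2^n ≤ 1e-05
(7 - 0)/2^n ≤ 1e-05
7/2^n ≤ 1e-05
2^n ≥ 700000
n ≥ log₂(700000) = 19.42
n ≥ 20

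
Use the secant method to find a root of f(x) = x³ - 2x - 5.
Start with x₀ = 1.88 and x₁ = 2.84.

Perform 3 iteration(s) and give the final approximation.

f(x) = x³ - 2x - 5
x₀ = 1.88, x₁ = 2.84

Secant formula: x_{n+1} = x_n - f(x_n)(x_n - x_{n-1})/(f(x_n) - f(x_{n-1}))

Iteration 1:
  f(1.880000) = -2.115328
  f(2.840000) = 12.226304
  x_2 = 2.840000 - 12.226304×(2.840000 - 1.880000)/(12.226304 - (-2.115328))
       = 2.021596
Iteration 2:
  f(2.840000) = 12.226304
  f(2.021596) = -0.781234
  x_3 = 2.021596 - (-0.781234)×(2.021596 - 2.840000)/(-0.781234 - 12.226304)
       = 2.070749
Iteration 3:
  f(2.021596) = -0.781234
  f(2.070749) = -0.262121
  x_4 = 2.070749 - (-0.262121)×(2.070749 - 2.021596)/(-0.262121 - (-0.781234))
       = 2.095569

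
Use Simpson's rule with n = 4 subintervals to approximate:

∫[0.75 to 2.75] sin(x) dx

f(x) = sin(x)
a = 0.75, b = 2.75, n = 4
h = (b - a)/n = 0.500000

Simpson's rule: (h/3)[f(x₀) + 4f(x₁) + 2f(x₂) + ... + f(xₙ)]

x_0 = 0.7500, f(x_0) = 0.681639, coefficient = 1
x_1 = 1.2500, f(x_1) = 0.948985, coefficient = 4
x_2 = 1.7500, f(x_2) = 0.983986, coefficient = 2
x_3 = 2.2500, f(x_3) = 0.778073, coefficient = 4
x_4 = 2.7500, f(x_4) = 0.381661, coefficient = 1

I ≈ (0.500000/3) × 9.939503 = 1.656584
Exact value: 1.655991
Error: 0.000593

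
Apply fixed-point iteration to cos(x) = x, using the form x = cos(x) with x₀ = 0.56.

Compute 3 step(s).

Equation: cos(x) = x
Fixed-point form: x = cos(x)
x₀ = 0.56

x_1 = g(0.560000) = 0.847255
x_2 = g(0.847255) = 0.662043
x_3 = g(0.662043) = 0.788738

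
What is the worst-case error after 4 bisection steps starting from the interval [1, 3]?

Bisection error bound: |error| ≤ (b-a)/2^n
|error| ≤ (3 - 1)/2^4 = 2/2^4
|error| ≤ 0.1250000000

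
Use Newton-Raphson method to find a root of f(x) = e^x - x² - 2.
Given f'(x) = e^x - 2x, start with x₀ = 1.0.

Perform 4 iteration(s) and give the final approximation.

f(x) = e^x - x² - 2
f'(x) = e^x - 2x
x₀ = 1.0

Newton-Raphson formula: x_{n+1} = x_n - f(x_n)/f'(x_n)

Iteration 1:
  f(1.000000) = -0.281718
  f'(1.000000) = 0.718282
  x_1 = 1.000000 - (-0.281718)/0.718282 = 1.392211
Iteration 2:
  f(1.392211) = 0.085485
  f'(1.392211) = 1.239315
  x_2 = 1.392211 - 0.085485/1.239315 = 1.323233
Iteration 3:
  f(1.323233) = 0.004598
  f'(1.323233) = 1.109078
  x_3 = 1.323233 - 0.004598/1.109078 = 1.319087
Iteration 4:
  f(1.319087) = 0.000015
  f'(1.319087) = 1.101832
  x_4 = 1.319087 - 0.000015/1.101832 = 1.319074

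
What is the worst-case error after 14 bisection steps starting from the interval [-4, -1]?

Bisection error bound: |error| ≤ (b-a)/2^n
|error| ≤ (-1 - (-4))/2^14 = 3/2^14
|error| ≤ 0.0001831055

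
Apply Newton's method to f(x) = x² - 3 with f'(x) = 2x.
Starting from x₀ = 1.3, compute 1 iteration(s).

f(x) = x² - 3
f'(x) = 2x
x₀ = 1.3

Newton-Raphson formula: x_{n+1} = x_n - f(x_n)/f'(x_n)

Iteration 1:
  f(1.300000) = -1.310000
  f'(1.300000) = 2.600000
  x_1 = 1.300000 - (-1.310000)/2.600000 = 1.803846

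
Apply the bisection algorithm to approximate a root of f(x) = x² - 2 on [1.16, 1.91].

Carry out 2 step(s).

f(x) = x² - 2
Initial interval: [1.16, 1.91]

Iteration 1:
  c_1 = (1.160000 + 1.910000)/2 = 1.535000
  f(c_1) = f(1.535000) = 0.356225
  f(a) × f(c) < 0, new interval: [1.160000, 1.535000]
Iteration 2:
  c_2 = (1.160000 + 1.535000)/2 = 1.347500
  f(c_2) = f(1.347500) = -0.184244
  f(a) × f(c) ≥ 0, new interval: [1.347500, 1.535000]

After 2 iteration(s), the approximation is c_2 = 1.347500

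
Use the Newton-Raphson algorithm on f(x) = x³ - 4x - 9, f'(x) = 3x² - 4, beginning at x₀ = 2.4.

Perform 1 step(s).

f(x) = x³ - 4x - 9
f'(x) = 3x² - 4
x₀ = 2.4

Newton-Raphson formula: x_{n+1} = x_n - f(x_n)/f'(x_n)

Iteration 1:
  f(2.400000) = -4.776000
  f'(2.400000) = 13.280000
  x_1 = 2.400000 - (-4.776000)/13.280000 = 2.759639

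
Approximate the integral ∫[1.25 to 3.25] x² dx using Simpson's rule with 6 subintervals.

f(x) = x²
a = 1.25, b = 3.25, n = 6
h = (b - a)/n = 0.333333

Simpson's rule: (h/3)[f(x₀) + 4f(x₁) + 2f(x₂) + ... + f(xₙ)]

x_0 = 1.2500, f(x_0) = 1.562500, coefficient = 1
x_1 = 1.5833, f(x_1) = 2.506944, coefficient = 4
x_2 = 1.9167, f(x_2) = 3.673611, coefficient = 2
x_3 = 2.2500, f(x_3) = 5.062500, coefficient = 4
x_4 = 2.5833, f(x_4) = 6.673611, coefficient = 2
x_5 = 2.9167, f(x_5) = 8.506944, coefficient = 4
x_6 = 3.2500, f(x_6) = 10.562500, coefficient = 1

I ≈ (0.333333/3) × 97.125000 = 10.791667
Exact value: 10.791667
Error: 0.000000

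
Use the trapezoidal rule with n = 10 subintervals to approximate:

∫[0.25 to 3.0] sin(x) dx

f(x) = sin(x)
a = 0.25, b = 3.0, n = 10
h = (b - a)/n = 0.275000

Trapezoidal rule: (h/2)[f(x₀) + 2f(x₁) + 2f(x₂) + ... + f(xₙ)]

x_0 = 0.2500, f(x_0) = 0.247404, coefficient = 1
x_1 = 0.5250, f(x_1) = 0.501213, coefficient = 2
x_2 = 0.8000, f(x_2) = 0.717356, coefficient = 2
x_3 = 1.0750, f(x_3) = 0.879590, coefficient = 2
x_4 = 1.3500, f(x_4) = 0.975723, coefficient = 2
x_5 = 1.6250, f(x_5) = 0.998531, coefficient = 2
x_6 = 1.9000, f(x_6) = 0.946300, coefficient = 2
x_7 = 2.1750, f(x_7) = 0.822955, coefficient = 2
x_8 = 2.4500, f(x_8) = 0.637765, coefficient = 2
x_9 = 2.7250, f(x_9) = 0.404647, coefficient = 2
x_10 = 3.0000, f(x_10) = 0.141120, coefficient = 1

I ≈ (0.275000/2) × 14.156685 = 1.946544
Exact value: 1.958905
Error: 0.012361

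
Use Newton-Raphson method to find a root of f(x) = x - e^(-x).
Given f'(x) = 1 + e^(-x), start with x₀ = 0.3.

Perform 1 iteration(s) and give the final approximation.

f(x) = x - e^(-x)
f'(x) = 1 + e^(-x)
x₀ = 0.3

Newton-Raphson formula: x_{n+1} = x_n - f(x_n)/f'(x_n)

Iteration 1:
  f(0.300000) = -0.440818
  f'(0.300000) = 1.740818
  x_1 = 0.300000 - (-0.440818)/1.740818 = 0.553225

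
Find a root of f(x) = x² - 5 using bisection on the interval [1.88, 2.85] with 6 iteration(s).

f(x) = x² - 5
Initial interval: [1.88, 2.85]

Iteration 1:
  c_1 = (1.880000 + 2.850000)/2 = 2.365000
  f(c_1) = f(2.365000) = 0.593225
  f(a) × f(c) < 0, new interval: [1.880000, 2.365000]
Iteration 2:
  c_2 = (1.880000 + 2.365000)/2 = 2.122500
  f(c_2) = f(2.122500) = -0.494994
  f(a) × f(c) ≥ 0, new interval: [2.122500, 2.365000]
Iteration 3:
  c_3 = (2.122500 + 2.365000)/2 = 2.243750
  f(c_3) = f(2.243750) = 0.034414
  f(a) × f(c) < 0, new interval: [2.122500, 2.243750]
Iteration 4:
  c_4 = (2.122500 + 2.243750)/2 = 2.183125
  f(c_4) = f(2.183125) = -0.233965
  f(a) × f(c) ≥ 0, new interval: [2.183125, 2.243750]
Iteration 5:
  c_5 = (2.183125 + 2.243750)/2 = 2.213438
  f(c_5) = f(2.213438) = -0.100694
  f(a) × f(c) ≥ 0, new interval: [2.213438, 2.243750]
Iteration 6:
  c_6 = (2.213438 + 2.243750)/2 = 2.228594
  f(c_6) = f(2.228594) = -0.033370
  f(a) × f(c) ≥ 0, new interval: [2.228594, 2.243750]

After 6 iteration(s), the approximation is c_6 = 2.228594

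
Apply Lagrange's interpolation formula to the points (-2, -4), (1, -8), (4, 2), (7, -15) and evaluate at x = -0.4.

Lagrange interpolation formula:
P(x) = Σ yᵢ × Lᵢ(x)
where Lᵢ(x) = Π_{j≠i} (x - xⱼ)/(xᵢ - xⱼ)

L_0(-0.4) = (-0.4 - 1)/(-2 - 1) × (-0.4 - 4)/(-2 - 4) × (-0.4 - 7)/(-2 - 7) = 0.281383
L_1(-0.4) = (-0.4 - (-2))/(1 - (-2)) × (-0.4 - 4)/(1 - 4) × (-0.4 - 7)/(1 - 7) = 0.964741
L_2(-0.4) = (-0.4 - (-2))/(4 - (-2)) × (-0.4 - 1)/(4 - 1) × (-0.4 - 7)/(4 - 7) = -0.306963
L_3(-0.4) = (-0.4 - (-2))/(7 - (-2)) × (-0.4 - 1)/(7 - 1) × (-0.4 - 4)/(7 - 4) = 0.060840

P(-0.4) = (-4)×L_0(-0.4) + (-8)×L_1(-0.4) + 2×L_2(-0.4) + (-15)×L_3(-0.4)
P(-0.4) = -10.369975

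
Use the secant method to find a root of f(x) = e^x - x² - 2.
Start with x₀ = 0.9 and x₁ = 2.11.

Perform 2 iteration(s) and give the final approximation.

f(x) = e^x - x² - 2
x₀ = 0.9, x₁ = 2.11

Secant formula: x_{n+1} = x_n - f(x_n)(x_n - x_{n-1})/(f(x_n) - f(x_{n-1}))

Iteration 1:
  f(0.900000) = -0.350397
  f(2.110000) = 1.796141
  x_2 = 2.110000 - 1.796141×(2.110000 - 0.900000)/(1.796141 - (-0.350397))
       = 1.097518
Iteration 2:
  f(2.110000) = 1.796141
  f(1.097518) = -0.207827
  x_3 = 1.097518 - (-0.207827)×(1.097518 - 2.110000)/(-0.207827 - 1.796141)
       = 1.202520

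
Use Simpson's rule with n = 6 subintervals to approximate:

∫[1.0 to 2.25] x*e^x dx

f(x) = x*e^x
a = 1.0, b = 2.25, n = 6
h = (b - a)/n = 0.208333

Simpson's rule: (h/3)[f(x₀) + 4f(x₁) + 2f(x₂) + ... + f(xₙ)]

x_0 = 1.0000, f(x_0) = 2.718282, coefficient = 1
x_1 = 1.2083, f(x_1) = 4.045379, coefficient = 4
x_2 = 1.4167, f(x_2) = 5.841417, coefficient = 2
x_3 = 1.6250, f(x_3) = 8.252431, coefficient = 4
x_4 = 1.8333, f(x_4) = 11.466952, coefficient = 2
x_5 = 2.0417, f(x_5) = 15.727852, coefficient = 4
x_6 = 2.2500, f(x_6) = 21.347406, coefficient = 1

I ≈ (0.208333/3) × 170.785072 = 11.860074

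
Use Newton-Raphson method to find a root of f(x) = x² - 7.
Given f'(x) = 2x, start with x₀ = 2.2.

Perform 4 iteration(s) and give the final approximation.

f(x) = x² - 7
f'(x) = 2x
x₀ = 2.2

Newton-Raphson formula: x_{n+1} = x_n - f(x_n)/f'(x_n)

Iteration 1:
  f(2.200000) = -2.160000
  f'(2.200000) = 4.400000
  x_1 = 2.200000 - (-2.160000)/4.400000 = 2.690909
Iteration 2:
  f(2.690909) = 0.240992
  f'(2.690909) = 5.381818
  x_2 = 2.690909 - 0.240992/5.381818 = 2.646130
Iteration 3:
  f(2.646130) = 0.002005
  f'(2.646130) = 5.292260
  x_3 = 2.646130 - 0.002005/5.292260 = 2.645751
Iteration 4:
  f(2.645751) = 0.000000
  f'(2.645751) = 5.291503
  x_4 = 2.645751 - 0.000000/5.291503 = 2.645751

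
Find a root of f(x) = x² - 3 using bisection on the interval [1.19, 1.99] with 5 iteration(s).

f(x) = x² - 3
Initial interval: [1.19, 1.99]

Iteration 1:
  c_1 = (1.190000 + 1.990000)/2 = 1.590000
  f(c_1) = f(1.590000) = -0.471900
  f(a) × f(c) ≥ 0, new interval: [1.590000, 1.990000]
Iteration 2:
  c_2 = (1.590000 + 1.990000)/2 = 1.790000
  f(c_2) = f(1.790000) = 0.204100
  f(a) × f(c) < 0, new interval: [1.590000, 1.790000]
Iteration 3:
  c_3 = (1.590000 + 1.790000)/2 = 1.690000
  f(c_3) = f(1.690000) = -0.143900
  f(a) × f(c) ≥ 0, new interval: [1.690000, 1.790000]
Iteration 4:
  c_4 = (1.690000 + 1.790000)/2 = 1.740000
  f(c_4) = f(1.740000) = 0.027600
  f(a) × f(c) < 0, new interval: [1.690000, 1.740000]
Iteration 5:
  c_5 = (1.690000 + 1.740000)/2 = 1.715000
  f(c_5) = f(1.715000) = -0.058775
  f(a) × f(c) ≥ 0, new interval: [1.715000, 1.740000]

After 5 iteration(s), the approximation is c_5 = 1.715000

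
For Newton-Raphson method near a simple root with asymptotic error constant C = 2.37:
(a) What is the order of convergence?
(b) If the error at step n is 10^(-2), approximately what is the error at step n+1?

(a) Newton-Raphson has quadratic (order 2) convergence near simple roots.
    This means |e_{n+1}| ≈ C|e_n|².

(b) With |e_n| = 10^(-2) and C = 2.37:
    |e_{n+1}| ≈ 2.37 × (10^(-2))² = 2.37 × 10^(-4)

(a) 2 (quadratic); (b) |e_{n+1}| ≈ 2.370e-04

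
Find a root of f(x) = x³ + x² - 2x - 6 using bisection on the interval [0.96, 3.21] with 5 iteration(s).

f(x) = x³ + x² - 2x - 6
Initial interval: [0.96, 3.21]

Iteration 1:
  c_1 = (0.960000 + 3.210000)/2 = 2.085000
  f(c_1) = f(2.085000) = 3.241189
  f(a) × f(c) < 0, new interval: [0.960000, 2.085000]
Iteration 2:
  c_2 = (0.960000 + 2.085000)/2 = 1.522500
  f(c_2) = f(1.522500) = -3.197829
  f(a) × f(c) ≥ 0, new interval: [1.522500, 2.085000]
Iteration 3:
  c_3 = (1.522500 + 2.085000)/2 = 1.803750
  f(c_3) = f(1.803750) = -0.485460
  f(a) × f(c) ≥ 0, new interval: [1.803750, 2.085000]
Iteration 4:
  c_4 = (1.803750 + 2.085000)/2 = 1.944375
  f(c_4) = f(1.944375) = 1.242737
  f(a) × f(c) < 0, new interval: [1.803750, 1.944375]
Iteration 5:
  c_5 = (1.803750 + 1.944375)/2 = 1.874062
  f(c_5) = f(1.874062) = 0.345899
  f(a) × f(c) < 0, new interval: [1.803750, 1.874062]

After 5 iteration(s), the approximation is c_5 = 1.874062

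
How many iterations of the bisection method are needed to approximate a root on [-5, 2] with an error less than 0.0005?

We need (b-a)/2^n ≤ 0.0005
(2 - (-5))/2^n ≤ 0.0005
7/2^n ≤ 0.0005
2^n ≥ 14000
n ≥ log₂(14000) = 13.77
n ≥ 14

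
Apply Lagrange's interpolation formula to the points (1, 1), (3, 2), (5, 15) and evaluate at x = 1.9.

Lagrange interpolation formula:
P(x) = Σ yᵢ × Lᵢ(x)
where Lᵢ(x) = Π_{j≠i} (x - xⱼ)/(xᵢ - xⱼ)

L_0(1.9) = (1.9 - 3)/(1 - 3) × (1.9 - 5)/(1 - 5) = 0.426250
L_1(1.9) = (1.9 - 1)/(3 - 1) × (1.9 - 5)/(3 - 5) = 0.697500
L_2(1.9) = (1.9 - 1)/(5 - 1) × (1.9 - 3)/(5 - 3) = -0.123750

P(1.9) = 1×L_0(1.9) + 2×L_1(1.9) + 15×L_2(1.9)
P(1.9) = -0.035000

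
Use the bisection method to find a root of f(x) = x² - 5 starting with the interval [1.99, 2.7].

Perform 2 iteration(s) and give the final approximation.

f(x) = x² - 5
Initial interval: [1.99, 2.7]

Iteration 1:
  c_1 = (1.990000 + 2.700000)/2 = 2.345000
  f(c_1) = f(2.345000) = 0.499025
  f(a) × f(c) < 0, new interval: [1.990000, 2.345000]
Iteration 2:
  c_2 = (1.990000 + 2.345000)/2 = 2.167500
  f(c_2) = f(2.167500) = -0.301944
  f(a) × f(c) ≥ 0, new interval: [2.167500, 2.345000]

After 2 iteration(s), the approximation is c_2 = 2.167500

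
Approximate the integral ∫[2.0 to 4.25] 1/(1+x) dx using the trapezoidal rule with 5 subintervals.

f(x) = 1/(1+x)
a = 2.0, b = 4.25, n = 5
h = (b - a)/n = 0.450000

Trapezoidal rule: (h/2)[f(x₀) + 2f(x₁) + 2f(x₂) + ... + f(xₙ)]

x_0 = 2.0000, f(x_0) = 0.333333, coefficient = 1
x_1 = 2.4500, f(x_1) = 0.289855, coefficient = 2
x_2 = 2.9000, f(x_2) = 0.256410, coefficient = 2
x_3 = 3.3500, f(x_3) = 0.229885, coefficient = 2
x_4 = 3.8000, f(x_4) = 0.208333, coefficient = 2
x_5 = 4.2500, f(x_5) = 0.190476, coefficient = 1

I ≈ (0.450000/2) × 2.492777 = 0.560875
Exact value: 0.559616
Error: 0.001259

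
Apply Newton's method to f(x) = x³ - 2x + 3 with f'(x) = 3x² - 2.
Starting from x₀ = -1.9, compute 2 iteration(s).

f(x) = x³ - 2x + 3
f'(x) = 3x² - 2
x₀ = -1.9

Newton-Raphson formula: x_{n+1} = x_n - f(x_n)/f'(x_n)

Iteration 1:
  f(-1.900000) = -0.059000
  f'(-1.900000) = 8.830000
  x_1 = -1.900000 - (-0.059000)/8.830000 = -1.893318
Iteration 2:
  f(-1.893318) = -0.000254
  f'(-1.893318) = 8.753962
  x_2 = -1.893318 - (-0.000254)/8.753962 = -1.893289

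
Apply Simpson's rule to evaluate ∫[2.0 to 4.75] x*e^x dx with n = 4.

f(x) = x*e^x
a = 2.0, b = 4.75, n = 4
h = (b - a)/n = 0.687500

Simpson's rule: (h/3)[f(x₀) + 4f(x₁) + 2f(x₂) + ... + f(xₙ)]

x_0 = 2.0000, f(x_0) = 14.778112, coefficient = 1
x_1 = 2.6875, f(x_1) = 39.492524, coefficient = 4
x_2 = 3.3750, f(x_2) = 98.631958, coefficient = 2
x_3 = 4.0625, f(x_3) = 236.110177, coefficient = 4
x_4 = 4.7500, f(x_4) = 549.025352, coefficient = 1

I ≈ (0.687500/3) × 1863.478184 = 427.047084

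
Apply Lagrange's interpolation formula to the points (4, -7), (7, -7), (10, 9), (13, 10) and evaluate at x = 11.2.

Lagrange interpolation formula:
P(x) = Σ yᵢ × Lᵢ(x)
where Lᵢ(x) = Π_{j≠i} (x - xⱼ)/(xᵢ - xⱼ)

L_0(11.2) = (11.2 - 7)/(4 - 7) × (11.2 - 10)/(4 - 10) × (11.2 - 13)/(4 - 13) = 0.056000
L_1(11.2) = (11.2 - 4)/(7 - 4) × (11.2 - 10)/(7 - 10) × (11.2 - 13)/(7 - 13) = -0.288000
L_2(11.2) = (11.2 - 4)/(10 - 4) × (11.2 - 7)/(10 - 7) × (11.2 - 13)/(10 - 13) = 1.008000
L_3(11.2) = (11.2 - 4)/(13 - 4) × (11.2 - 7)/(13 - 7) × (11.2 - 10)/(13 - 10) = 0.224000

P(11.2) = (-7)×L_0(11.2) + (-7)×L_1(11.2) + 9×L_2(11.2) + 10×L_3(11.2)
P(11.2) = 12.936000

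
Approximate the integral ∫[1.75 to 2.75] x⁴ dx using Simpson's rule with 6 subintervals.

f(x) = x⁴
a = 1.75, b = 2.75, n = 6
h = (b - a)/n = 0.166667

Simpson's rule: (h/3)[f(x₀) + 4f(x₁) + 2f(x₂) + ... + f(xₙ)]

x_0 = 1.7500, f(x_0) = 9.378906, coefficient = 1
x_1 = 1.9167, f(x_1) = 13.495419, coefficient = 4
x_2 = 2.0833, f(x_2) = 18.838011, coefficient = 2
x_3 = 2.2500, f(x_3) = 25.628906, coefficient = 4
x_4 = 2.4167, f(x_4) = 34.108845, coefficient = 2
x_5 = 2.5833, f(x_5) = 44.537085, coefficient = 4
x_6 = 2.7500, f(x_6) = 57.191406, coefficient = 1

I ≈ (0.166667/3) × 507.109664 = 28.172759
Exact value: 28.172656
Error: 0.000103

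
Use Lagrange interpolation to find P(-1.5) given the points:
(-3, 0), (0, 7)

Lagrange interpolation formula:
P(x) = Σ yᵢ × Lᵢ(x)
where Lᵢ(x) = Π_{j≠i} (x - xⱼ)/(xᵢ - xⱼ)

L_0(-1.5) = (-1.5 - 0)/(-3 - 0) = 0.500000
L_1(-1.5) = (-1.5 - (-3))/(0 - (-3)) = 0.500000

P(-1.5) = 0×L_0(-1.5) + 7×L_1(-1.5)
P(-1.5) = 3.500000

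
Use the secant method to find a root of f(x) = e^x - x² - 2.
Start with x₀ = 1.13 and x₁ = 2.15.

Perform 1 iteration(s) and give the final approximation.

f(x) = e^x - x² - 2
x₀ = 1.13, x₁ = 2.15

Secant formula: x_{n+1} = x_n - f(x_n)(x_n - x_{n-1})/(f(x_n) - f(x_{n-1}))

Iteration 1:
  f(1.130000) = -0.181243
  f(2.150000) = 1.962358
  x_2 = 2.150000 - 1.962358×(2.150000 - 1.130000)/(1.962358 - (-0.181243))
       = 1.216242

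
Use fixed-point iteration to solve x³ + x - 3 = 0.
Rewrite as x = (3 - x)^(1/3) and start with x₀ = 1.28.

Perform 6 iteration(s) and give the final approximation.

Equation: x³ + x - 3 = 0
Fixed-point form: x = (3 - x)^(1/3)
x₀ = 1.28

x_1 = g(1.280000) = 1.198145
x_2 = g(1.198145) = 1.216858
x_3 = g(1.216858) = 1.212631
x_4 = g(1.212631) = 1.213588
x_5 = g(1.213588) = 1.213372
x_6 = g(1.213372) = 1.213421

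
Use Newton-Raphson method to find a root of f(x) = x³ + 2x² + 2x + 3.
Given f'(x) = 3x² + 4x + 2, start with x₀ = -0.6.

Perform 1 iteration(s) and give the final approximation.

f(x) = x³ + 2x² + 2x + 3
f'(x) = 3x² + 4x + 2
x₀ = -0.6

Newton-Raphson formula: x_{n+1} = x_n - f(x_n)/f'(x_n)

Iteration 1:
  f(-0.600000) = 2.304000
  f'(-0.600000) = 0.680000
  x_1 = -0.600000 - 2.304000/0.680000 = -3.988235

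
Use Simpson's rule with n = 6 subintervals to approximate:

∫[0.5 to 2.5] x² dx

f(x) = x²
a = 0.5, b = 2.5, n = 6
h = (b - a)/n = 0.333333

Simpson's rule: (h/3)[f(x₀) + 4f(x₁) + 2f(x₂) + ... + f(xₙ)]

x_0 = 0.5000, f(x_0) = 0.250000, coefficient = 1
x_1 = 0.8333, f(x_1) = 0.694444, coefficient = 4
x_2 = 1.1667, f(x_2) = 1.361111, coefficient = 2
x_3 = 1.5000, f(x_3) = 2.250000, coefficient = 4
x_4 = 1.8333, f(x_4) = 3.361111, coefficient = 2
x_5 = 2.1667, f(x_5) = 4.694444, coefficient = 4
x_6 = 2.5000, f(x_6) = 6.250000, coefficient = 1

I ≈ (0.333333/3) × 46.500000 = 5.166667
Exact value: 5.166667
Error: 0.000000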